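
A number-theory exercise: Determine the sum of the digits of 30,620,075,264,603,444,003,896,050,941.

3+0+6+2+0+0+7+5+2+6+4+6+0+3+4+4+4+0+0+3+8+9+6+0+5+0+9+4+1 = 101

101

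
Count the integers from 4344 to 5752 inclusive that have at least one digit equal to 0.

The integers in [4344, 5752] that have at least one digit equal to 0: 4350, 4360, 4370, 4380, 4390, 4400, …, 5740, 5750.
348 qualify.

348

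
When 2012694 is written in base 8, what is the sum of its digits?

26

2012694 in base 8 is 7533026.
Digit sum: 7+5+3+3+0+2+6 = 26.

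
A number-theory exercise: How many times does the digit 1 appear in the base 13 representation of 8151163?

2

8151163 in base 13 is 18C5197.
The digit 1 appears 2 times.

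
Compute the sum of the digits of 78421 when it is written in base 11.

78421 in base 11 is 53A12.
Digit sum: 5+3+10+1+2 = 21.

21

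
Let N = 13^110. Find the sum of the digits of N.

565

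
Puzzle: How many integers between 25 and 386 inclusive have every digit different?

274

The integers in [25, 386] that have every digit different: 25, 26, 27, 28, 29, 30, …, 385, 386.
274 qualify.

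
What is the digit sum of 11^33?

143

11^33 = 23225154419887808141001767796309131
Sum of its 35 digits: 143.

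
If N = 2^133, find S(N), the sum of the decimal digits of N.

191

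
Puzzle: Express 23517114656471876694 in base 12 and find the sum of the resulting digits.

23517114656471876694 in base 12 is A72480AB06B1054786.
Digit sum: 10+7+2+4+8+0+10+11+0+6+11+1+0+5+4+7+8+6 = 100.

100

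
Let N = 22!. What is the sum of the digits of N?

72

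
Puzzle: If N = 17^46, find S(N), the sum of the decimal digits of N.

17^46 = 398703807810572411498315063055075847178723756123452198369
Sum of its 57 digits: 253.

253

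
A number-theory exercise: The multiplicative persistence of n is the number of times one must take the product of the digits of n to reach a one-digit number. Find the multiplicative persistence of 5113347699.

5113347699 → 612360 → 0 (2 steps)

2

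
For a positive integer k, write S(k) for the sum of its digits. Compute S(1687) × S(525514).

S(1687) = 1+6+8+7 = 22.
S(525514) = 5+2+5+5+1+4 = 22.
22 · 22 = 484.

484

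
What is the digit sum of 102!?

102! = 961446671503512660926865558697259548455355905059659464369444714048531715130254590603314961882364451384985595980362059157503710042865532928000000000000000000000000
Sum of its 162 digits: 630.

630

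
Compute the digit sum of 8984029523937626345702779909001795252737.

193

8+9+8+4+0+2+9+5+2+3+9+3+7+6+2+6+3+4+5+7+0+2+7+7+9+9+0+9+0+0+1+7+9+5+2+5+2+7+3+7 = 193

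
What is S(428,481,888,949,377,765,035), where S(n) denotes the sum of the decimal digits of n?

4+2+8+4+8+1+8+8+8+9+4+9+3+7+7+7+6+5+0+3+5 = 116

116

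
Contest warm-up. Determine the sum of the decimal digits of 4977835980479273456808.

123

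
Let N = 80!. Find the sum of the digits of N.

450

80! = 71569457046263802294811533723186532165584657342365752577109445058227039255480148842668944867280814080000000000000000000
Sum of its 119 digits: 450.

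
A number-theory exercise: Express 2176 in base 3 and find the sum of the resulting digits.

12

2176 in base 3 is 2222121.
Digit sum: 2+2+2+2+1+2+1 = 12.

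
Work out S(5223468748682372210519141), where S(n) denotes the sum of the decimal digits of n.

5+2+2+3+4+6+8+7+4+8+6+8+2+3+7+2+2+1+0+5+1+9+1+4+1 = 101

101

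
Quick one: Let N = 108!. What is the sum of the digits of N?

108! = 1324641819451828974499891837121832599810209360673358065686551152497461815091591578895743130235002378688844343005686404521144382704205360039762937774080000000000000000000000000
Sum of its 175 digits: 666.

666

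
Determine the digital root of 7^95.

The digital root of n equals n mod 9 (or 9 when 9 | n), so we need 7^95 mod 9.
7^95 ≡ 4 (mod 9), so the digital root is 4.

4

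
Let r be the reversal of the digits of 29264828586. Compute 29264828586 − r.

-39318017706

Reverse of 29264828586 is 68582846292.
29264828586 − 68582846292 = -39318017706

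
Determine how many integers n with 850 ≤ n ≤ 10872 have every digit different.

The integers in [850, 10872] that have every digit different: 850, 851, 852, 853, 854, 856, …, 10869, 10872.
4923 qualify.

4923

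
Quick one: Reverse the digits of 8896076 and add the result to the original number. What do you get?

Reverse of 8896076 is 6706988.
8896076 + 6706988 = 15603064

15603064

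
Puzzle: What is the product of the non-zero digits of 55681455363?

5×5×6×8×1×4×5×5×3×6×3 = 6480000

6480000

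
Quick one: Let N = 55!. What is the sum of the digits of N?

55! = 12696403353658275925965100847566516959580321051449436762275840000000000000
Sum of its 74 digits: 279.

279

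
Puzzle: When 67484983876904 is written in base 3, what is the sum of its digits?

32

67484983876904 in base 3 is 22211221111112120002010011202.
Digit sum: 2+2+2+1+1+2+2+1+1+1+1+1+1+2+1+2+0+0+0+2+0+1+0+0+1+1+2+0+2 = 32.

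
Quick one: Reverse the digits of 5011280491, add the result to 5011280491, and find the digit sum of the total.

Reversal of 5011280491 is 1940821105; 5011280491 + 1940821105 = 6952101596.
Digit sum of 6952101596: 6+9+5+2+1+0+1+5+9+6 = 44.

44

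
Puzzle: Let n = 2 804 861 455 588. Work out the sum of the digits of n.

64

2+8+0+4+8+6+1+4+5+5+5+8+8 = 64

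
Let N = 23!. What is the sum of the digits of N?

99

23! = 25852016738884976640000
Sum of its 23 digits: 99.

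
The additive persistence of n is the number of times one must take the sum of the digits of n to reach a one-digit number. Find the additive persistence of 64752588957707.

2

64752588957707 → 80 → 8 (2 steps)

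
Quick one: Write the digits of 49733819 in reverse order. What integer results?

Reversing 49733819 gives 91833794.

91833794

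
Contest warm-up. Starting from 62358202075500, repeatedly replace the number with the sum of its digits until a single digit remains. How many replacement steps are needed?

62358202075500 → 45 → 9 (2 steps)

2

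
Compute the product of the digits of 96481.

9×6×4×8×1 = 1728

1728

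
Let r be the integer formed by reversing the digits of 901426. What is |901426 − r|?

Reverse of 901426 is 624109.
|901426 − 624109| = 277317

277317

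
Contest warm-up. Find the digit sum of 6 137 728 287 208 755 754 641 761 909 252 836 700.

170

6+1+3+7+7+2+8+2+8+7+2+0+8+7+5+5+7+5+4+6+4+1+7+6+1+9+0+9+2+5+2+8+3+6+7+0+0 = 170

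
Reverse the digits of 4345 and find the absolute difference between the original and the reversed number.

1089

Reverse of 4345 is 5434.
|4345 − 5434| = 1089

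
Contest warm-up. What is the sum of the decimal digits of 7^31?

7^31 = 157775382034845806615042743
Sum of its 27 digits: 115.

115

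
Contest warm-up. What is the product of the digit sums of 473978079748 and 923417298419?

S(473978079748) = 4+7+3+9+7+8+0+7+9+7+4+8 = 73.
S(923417298419) = 9+2+3+4+1+7+2+9+8+4+1+9 = 59.
73 · 59 = 4307.

4307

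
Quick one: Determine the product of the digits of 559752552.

5×5×9×7×5×2×5×5×2 = 787500

787500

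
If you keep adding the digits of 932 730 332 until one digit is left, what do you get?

9+3+2+7+3+0+3+3+2 = 32
3+2 = 5

5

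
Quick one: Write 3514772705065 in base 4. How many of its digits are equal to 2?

3514772705065 in base 4 is 303021120301310330221.
The digit 2 appears 4 times.

4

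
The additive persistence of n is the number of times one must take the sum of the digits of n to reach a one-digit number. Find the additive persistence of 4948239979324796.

3

4948239979324796 → 95 → 14 → 5 (3 steps)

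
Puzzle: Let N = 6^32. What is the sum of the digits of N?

126

6^32 = 7958661109946400884391936
Sum of its 25 digits: 126.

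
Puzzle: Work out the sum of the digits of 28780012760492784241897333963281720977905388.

2+8+7+8+0+0+1+2+7+6+0+4+9+2+7+8+4+2+4+1+8+9+7+3+3+3+9+6+3+2+8+1+7+2+0+9+7+7+9+0+5+3+8+8 = 209

209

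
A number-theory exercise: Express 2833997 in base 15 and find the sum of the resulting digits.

47

2833997 in base 15 is 3AEA82.
Digit sum: 3+10+14+10+8+2 = 47.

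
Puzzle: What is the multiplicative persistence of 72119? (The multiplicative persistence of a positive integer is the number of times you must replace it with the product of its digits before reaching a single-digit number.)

3

72119 → 126 → 12 → 2 (3 steps)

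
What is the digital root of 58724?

8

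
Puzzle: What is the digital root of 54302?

5

5+4+3+0+2 = 14
1+4 = 5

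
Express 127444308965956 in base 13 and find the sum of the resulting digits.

64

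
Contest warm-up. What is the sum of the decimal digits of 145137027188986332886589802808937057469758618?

233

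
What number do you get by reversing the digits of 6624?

Reversing 6624 gives 4266.

4266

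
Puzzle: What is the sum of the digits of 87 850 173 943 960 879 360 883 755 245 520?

8+7+8+5+0+1+7+3+9+4+3+9+6+0+8+7+9+3+6+0+8+8+3+7+5+5+2+4+5+5+2+0 = 157

157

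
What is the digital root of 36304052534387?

8

3+6+3+0+4+0+5+2+5+3+4+3+8+7 = 53
5+3 = 8
(Equivalently, 36304052534387 mod 9 = 8.)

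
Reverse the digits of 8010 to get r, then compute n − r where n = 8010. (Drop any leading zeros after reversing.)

7902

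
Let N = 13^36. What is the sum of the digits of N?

13^36 = 12646218552730347184269489080961456410641
Sum of its 41 digits: 172.

172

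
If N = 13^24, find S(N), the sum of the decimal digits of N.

13^24 = 542800770374370512771595361
Sum of its 27 digits: 109.

109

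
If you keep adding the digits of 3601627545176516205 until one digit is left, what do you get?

9

3+6+0+1+6+2+7+5+4+5+1+7+6+5+1+6+2+0+5 = 72
7+2 = 9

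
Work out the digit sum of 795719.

38

7+9+5+7+1+9 = 38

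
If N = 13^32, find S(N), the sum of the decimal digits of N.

169

13^32 = 442779263776840698304313192148785281
Sum of its 36 digits: 169.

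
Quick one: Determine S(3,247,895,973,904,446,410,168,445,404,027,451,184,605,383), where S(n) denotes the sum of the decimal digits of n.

182

3+2+4+7+8+9+5+9+7+3+9+0+4+4+4+6+4+1+0+1+6+8+4+4+5+4+0+4+0+2+7+4+5+1+1+8+4+6+0+5+3+8+3 = 182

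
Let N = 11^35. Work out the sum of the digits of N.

11^35 = 2810243684806424785061213903353404851
Sum of its 37 digits: 140.

140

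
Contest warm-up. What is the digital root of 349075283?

3+4+9+0+7+5+2+8+3 = 41
4+1 = 5

5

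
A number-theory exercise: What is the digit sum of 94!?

549

94! = 108736615665674308027365285256786601004186803580182872307497374434045199869417927630229109214583415458560865651202385340530688000000000000000000000
Sum of its 147 digits: 549.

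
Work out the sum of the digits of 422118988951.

58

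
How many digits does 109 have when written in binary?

7

109 in base 2 is 1101101, which has 7 digits.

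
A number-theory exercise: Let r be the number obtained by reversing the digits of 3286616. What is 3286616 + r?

Reverse of 3286616 is 6166823.
3286616 + 6166823 = 9453439

9453439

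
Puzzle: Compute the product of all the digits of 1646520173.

1×6×4×6×5×2×0×1×7×3 = 0

0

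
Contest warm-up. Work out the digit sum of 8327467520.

44

8+3+2+7+4+6+7+5+2+0 = 44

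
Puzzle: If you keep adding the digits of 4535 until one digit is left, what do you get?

4+5+3+5 = 17
1+7 = 8

8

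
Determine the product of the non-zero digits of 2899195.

2×8×9×9×1×9×5 = 58320

58320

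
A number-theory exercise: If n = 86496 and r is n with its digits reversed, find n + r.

Reverse of 86496 is 69468.
86496 + 69468 = 155964

155964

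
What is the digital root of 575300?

5+7+5+3+0+0 = 20
2+0 = 2
(Equivalently, 575300 mod 9 = 2.)

2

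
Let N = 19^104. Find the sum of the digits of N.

658

19^104 = 9780802717140396864655758374640878767259745231096845875416538463966039091922948897598273872135745996935753061610211867742369701468321
Sum of its 133 digits: 658.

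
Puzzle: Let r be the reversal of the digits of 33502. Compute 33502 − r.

12969

Reverse of 33502 is 20533.
33502 − 20533 = 12969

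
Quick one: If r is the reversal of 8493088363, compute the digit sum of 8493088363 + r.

32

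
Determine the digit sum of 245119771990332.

2+4+5+1+1+9+7+7+1+9+9+0+3+3+2 = 63

63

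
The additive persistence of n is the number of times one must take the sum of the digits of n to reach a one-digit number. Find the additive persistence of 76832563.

2

76832563 → 40 → 4 (2 steps)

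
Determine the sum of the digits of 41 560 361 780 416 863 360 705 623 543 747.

131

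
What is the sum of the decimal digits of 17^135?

773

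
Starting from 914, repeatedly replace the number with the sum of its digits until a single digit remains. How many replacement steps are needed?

2

914 → 14 → 5 (2 steps)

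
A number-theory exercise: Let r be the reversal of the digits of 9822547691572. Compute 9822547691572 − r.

7070580239283

Reverse of 9822547691572 is 2751967452289.
9822547691572 − 2751967452289 = 7070580239283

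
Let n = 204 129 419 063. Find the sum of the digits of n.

41

2+0+4+1+2+9+4+1+9+0+6+3 = 41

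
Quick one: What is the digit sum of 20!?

54

20! = 2432902008176640000
Sum of its 19 digits: 54.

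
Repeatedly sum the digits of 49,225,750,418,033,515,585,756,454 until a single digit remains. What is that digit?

5

4+9+2+2+5+7+5+0+4+1+8+0+3+3+5+1+5+5+8+5+7+5+6+4+5+4 = 113
1+1+3 = 5
(Equivalently, 49,225,750,418,033,515,585,756,454 mod 9 = 5.)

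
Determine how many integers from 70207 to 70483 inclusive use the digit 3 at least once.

136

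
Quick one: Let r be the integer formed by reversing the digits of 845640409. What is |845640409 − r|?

58406139

Reverse of 845640409 is 904046548.
|845640409 − 904046548| = 58406139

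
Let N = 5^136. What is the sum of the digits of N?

5^136 = 114794370197489014450071927463109929474479058278524172022339033816251685493625700473785400390625
Sum of its 96 digits: 409.

409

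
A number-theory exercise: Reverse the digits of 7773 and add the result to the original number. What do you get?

Reverse of 7773 is 3777.
7773 + 3777 = 11550

11550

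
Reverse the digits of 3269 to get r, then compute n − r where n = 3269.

-6354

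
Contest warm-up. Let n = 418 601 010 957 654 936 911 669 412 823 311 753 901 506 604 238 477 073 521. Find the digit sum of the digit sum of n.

First digit sum: 227.
2+2+7 = 11.

11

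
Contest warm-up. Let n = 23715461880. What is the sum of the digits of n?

2+3+7+1+5+4+6+1+8+8+0 = 45

45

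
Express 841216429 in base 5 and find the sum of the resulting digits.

841216429 in base 5 is 3210322411204.
Digit sum: 3+2+1+0+3+2+2+4+1+1+2+0+4 = 25.

25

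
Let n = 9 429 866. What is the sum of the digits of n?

44

9+4+2+9+8+6+6 = 44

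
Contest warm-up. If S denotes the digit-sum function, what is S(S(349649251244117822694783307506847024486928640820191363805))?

7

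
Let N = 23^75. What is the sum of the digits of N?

23^75 = 1347682848605884696513664028966541886037905988574062509928993915940186470356144025219775950324148244807
Sum of its 103 digits: 494.

494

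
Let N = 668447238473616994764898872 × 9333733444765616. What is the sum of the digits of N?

195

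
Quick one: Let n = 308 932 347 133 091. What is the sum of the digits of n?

3+0+8+9+3+2+3+4+7+1+3+3+0+9+1 = 56

56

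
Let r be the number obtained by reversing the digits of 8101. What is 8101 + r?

Reverse of 8101 is 1018.
8101 + 1018 = 9119

9119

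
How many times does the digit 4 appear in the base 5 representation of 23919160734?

23919160734 in base 5 is 342441301120414.
The digit 4 appears 5 times.

5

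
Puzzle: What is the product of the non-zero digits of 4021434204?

4×2×1×4×3×4×2×4 = 3072

3072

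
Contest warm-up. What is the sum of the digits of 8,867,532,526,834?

8+8+6+7+5+3+2+5+2+6+8+3+4 = 67

67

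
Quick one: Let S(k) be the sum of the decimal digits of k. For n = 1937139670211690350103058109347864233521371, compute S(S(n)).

15

First digit sum: 159.
1+5+9 = 15.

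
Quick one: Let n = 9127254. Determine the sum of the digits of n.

30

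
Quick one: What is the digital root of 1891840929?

1+8+9+1+8+4+0+9+2+9 = 51
5+1 = 6
(Equivalently, 1891840929 mod 9 = 6.)

6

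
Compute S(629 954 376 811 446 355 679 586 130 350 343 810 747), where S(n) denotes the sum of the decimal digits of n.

6+2+9+9+5+4+3+7+6+8+1+1+4+4+6+3+5+5+6+7+9+5+8+6+1+3+0+3+5+0+3+4+3+8+1+0+7+4+7 = 178

178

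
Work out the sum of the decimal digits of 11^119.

11^119 = 8428097165257278361683691499472167805427945590645185249985888911620372494740724269768850821680803758000546002962963126332291
Sum of its 124 digits: 581.

581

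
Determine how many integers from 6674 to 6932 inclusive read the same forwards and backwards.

The integers in [6674, 6932] that read the same forwards and backwards: 6776, 6886.
2 qualify.

2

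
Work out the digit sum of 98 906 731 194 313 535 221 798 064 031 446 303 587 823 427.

9+8+9+0+6+7+3+1+1+9+4+3+1+3+5+3+5+2+2+1+7+9+8+0+6+4+0+3+1+4+4+6+3+0+3+5+8+7+8+2+3+4+2+7 = 186

186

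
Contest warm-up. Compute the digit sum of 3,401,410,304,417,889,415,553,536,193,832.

120

3+4+0+1+4+1+0+3+0+4+4+1+7+8+8+9+4+1+5+5+5+3+5+3+6+1+9+3+8+3+2 = 120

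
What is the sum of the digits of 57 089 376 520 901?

62

5+7+0+8+9+3+7+6+5+2+0+9+0+1 = 62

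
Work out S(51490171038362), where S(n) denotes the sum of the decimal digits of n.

5+1+4+9+0+1+7+1+0+3+8+3+6+2 = 50

50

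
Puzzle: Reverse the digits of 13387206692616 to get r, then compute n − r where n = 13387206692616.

-48242453585715

Reverse of 13387206692616 is 61629660278331.
13387206692616 − 61629660278331 = -48242453585715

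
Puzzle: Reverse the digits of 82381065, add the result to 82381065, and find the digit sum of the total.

Reversal of 82381065 is 56018328; 82381065 + 56018328 = 138399393.
Digit sum of 138399393: 1+3+8+3+9+9+3+9+3 = 48.

48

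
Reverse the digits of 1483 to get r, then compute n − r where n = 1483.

-2358

Reverse of 1483 is 3841.
1483 − 3841 = -2358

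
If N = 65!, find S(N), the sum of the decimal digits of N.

351

65! = 8247650592082470666723170306785496252186258551345437492922123134388955774976000000000000000
Sum of its 91 digits: 351.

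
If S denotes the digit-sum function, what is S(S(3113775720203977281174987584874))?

First digit sum: 147.
1+4+7 = 12.

12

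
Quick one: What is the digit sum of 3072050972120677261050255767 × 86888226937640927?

3072050972120677261050255767 × 86888226937640927 = 266925062029621826421678603359882152956976009
Sum of its 45 digits: 205.

205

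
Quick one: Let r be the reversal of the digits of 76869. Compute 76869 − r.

-19998

Reverse of 76869 is 96867.
76869 − 96867 = -19998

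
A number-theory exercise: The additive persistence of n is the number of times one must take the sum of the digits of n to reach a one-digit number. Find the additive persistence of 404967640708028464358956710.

2

404967640708028464358956710 → 123 → 6 (2 steps)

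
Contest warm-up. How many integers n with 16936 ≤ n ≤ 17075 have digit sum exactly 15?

The integers in [16936, 17075] that have digit sum exactly 15: 17007, 17016, 17025, 17034, 17043, 17052, 17061, 17070.
8 qualify.

8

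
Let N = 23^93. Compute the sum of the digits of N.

23^93 = 4372086539555000980287127355506913371582046817861840506438445979231555384501134266855234221725830165364561372235140990139433783
Sum of its 127 digits: 530.

530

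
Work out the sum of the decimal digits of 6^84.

6^84 = 231582123678838102672736490567111386503858361810075859110326173696
Sum of its 66 digits: 279.

279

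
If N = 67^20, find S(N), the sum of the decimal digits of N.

169

67^20 = 3322737661703085672358476688602579601
Sum of its 37 digits: 169.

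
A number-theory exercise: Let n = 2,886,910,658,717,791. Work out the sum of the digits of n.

85

2+8+8+6+9+1+0+6+5+8+7+1+7+7+9+1 = 85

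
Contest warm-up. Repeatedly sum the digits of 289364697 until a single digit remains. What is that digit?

2+8+9+3+6+4+6+9+7 = 54
5+4 = 9

9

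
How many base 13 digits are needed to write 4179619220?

4179619220 in base 13 is 517BC118A, which has 9 digits.

9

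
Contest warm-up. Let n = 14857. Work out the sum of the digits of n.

25

1+4+8+5+7 = 25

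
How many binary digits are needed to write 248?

248 in base 2 is 11111000, which has 8 digits.

8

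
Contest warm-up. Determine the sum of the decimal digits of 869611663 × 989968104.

99

869611663 × 989968104 = 860887809236396952
Sum of its 18 digits: 99.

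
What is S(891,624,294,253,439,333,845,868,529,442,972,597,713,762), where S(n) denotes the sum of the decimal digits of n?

8+9+1+6+2+4+2+9+4+2+5+3+4+3+9+3+3+3+8+4+5+8+6+8+5+2+9+4+4+2+9+7+2+5+9+7+7+1+3+7+6+2 = 210

210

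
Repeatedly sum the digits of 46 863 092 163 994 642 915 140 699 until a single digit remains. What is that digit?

4+6+8+6+3+0+9+2+1+6+3+9+9+4+6+4+2+9+1+5+1+4+0+6+9+9 = 126
1+2+6 = 9

9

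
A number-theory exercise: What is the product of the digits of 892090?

8×9×2×0×9×0 = 0

0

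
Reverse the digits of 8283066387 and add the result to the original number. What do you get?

16119670215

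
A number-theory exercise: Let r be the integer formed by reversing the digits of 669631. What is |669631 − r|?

532665

Reverse of 669631 is 136966.
|669631 − 136966| = 532665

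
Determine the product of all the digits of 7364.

7×3×6×4 = 504

504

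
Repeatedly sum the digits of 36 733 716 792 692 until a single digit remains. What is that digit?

8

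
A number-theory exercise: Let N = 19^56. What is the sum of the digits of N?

19^56 = 407569478172909828847318650548420153417875032325531352984650263038054881
Sum of its 72 digits: 316.

316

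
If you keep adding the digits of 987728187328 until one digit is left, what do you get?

9+8+7+7+2+8+1+8+7+3+2+8 = 70
7+0 = 7

7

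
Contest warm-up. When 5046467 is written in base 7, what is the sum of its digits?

29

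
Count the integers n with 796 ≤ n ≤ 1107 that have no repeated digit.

The integers in [796, 1107] that have no repeated digit: 796, 798, 801, 802, 803, 804, …, 1097, 1098.
202 qualify.

202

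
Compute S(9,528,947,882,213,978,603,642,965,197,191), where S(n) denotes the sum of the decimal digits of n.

9+5+2+8+9+4+7+8+8+2+2+1+3+9+7+8+6+0+3+6+4+2+9+6+5+1+9+7+1+9+1 = 161

161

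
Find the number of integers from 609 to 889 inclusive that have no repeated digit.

201

The integers in [609, 889] that have no repeated digit: 609, 610, 612, 613, 614, 615, …, 876, 879.
201 qualify.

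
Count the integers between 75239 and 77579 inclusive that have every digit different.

571

The integers in [75239, 77579] that have every digit different: 75239, 75240, 75241, 75243, 75246, 75248, …, 76984, 76985.
571 qualify.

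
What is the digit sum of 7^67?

268

7^67 = 418377847259091645147530834859099334519176045887014771543
Sum of its 57 digits: 268.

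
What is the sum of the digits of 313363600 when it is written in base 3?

20

313363600 in base 3 is 210211122112001021.
Digit sum: 2+1+0+2+1+1+1+2+2+1+1+2+0+0+1+0+2+1 = 20.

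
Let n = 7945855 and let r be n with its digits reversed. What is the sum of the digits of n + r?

23

Reversal of 7945855 is 5585497; 7945855 + 5585497 = 13531352.
Digit sum of 13531352: 1+3+5+3+1+3+5+2 = 23.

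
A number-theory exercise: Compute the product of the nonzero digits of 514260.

5×1×4×2×6 = 240

240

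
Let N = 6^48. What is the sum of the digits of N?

6^48 = 22452257707354557240087211123792674816
Sum of its 38 digits: 153.

153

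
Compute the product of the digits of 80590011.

0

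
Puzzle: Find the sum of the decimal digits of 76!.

441

76! = 1885494701666050254987932260861146558230394535379329335672487982961844043495537923117729972224000000000000000000
Sum of its 112 digits: 441.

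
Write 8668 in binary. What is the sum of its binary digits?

7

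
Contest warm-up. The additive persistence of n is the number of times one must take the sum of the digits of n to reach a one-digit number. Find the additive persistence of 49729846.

3

49729846 → 49 → 13 → 4 (3 steps)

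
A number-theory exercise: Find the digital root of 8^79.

The digital root of n equals n mod 9 (or 9 when 9 | n), so we need 8^79 mod 9.
8^79 ≡ 8 (mod 9), so the digital root is 8.

8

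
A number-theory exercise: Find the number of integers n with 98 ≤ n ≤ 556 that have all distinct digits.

329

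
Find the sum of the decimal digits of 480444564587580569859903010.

4+8+0+4+4+4+5+6+4+5+8+7+5+8+0+5+6+9+8+5+9+9+0+3+0+1+0 = 127

127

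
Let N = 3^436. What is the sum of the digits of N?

918

3^436 = 10589295258050997769409412448959395423874060901346690216568025941119919079549252641907734264438332383306691305079105409576787390198372654633034649262614609427710619620978938200171472803071880560552720633647121
Sum of its 209 digits: 918.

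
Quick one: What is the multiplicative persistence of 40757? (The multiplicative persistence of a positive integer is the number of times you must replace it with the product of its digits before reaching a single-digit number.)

40757 → 0 (1 step)

1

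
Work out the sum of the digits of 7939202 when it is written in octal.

7939202 in base 8 is 36222202.
Digit sum: 3+6+2+2+2+2+0+2 = 19.

19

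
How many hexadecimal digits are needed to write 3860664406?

3860664406 in base 16 is E61D1056, which has 8 digits.

8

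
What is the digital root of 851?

5

8+5+1 = 14
1+4 = 5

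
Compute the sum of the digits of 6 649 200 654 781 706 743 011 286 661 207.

125

6+6+4+9+2+0+0+6+5+4+7+8+1+7+0+6+7+4+3+0+1+1+2+8+6+6+6+1+2+0+7 = 125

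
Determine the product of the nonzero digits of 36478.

4032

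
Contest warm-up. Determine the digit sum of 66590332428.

6+6+5+9+0+3+3+2+4+2+8 = 48

48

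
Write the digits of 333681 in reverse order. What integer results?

186333

Reversing 333681 gives 186333.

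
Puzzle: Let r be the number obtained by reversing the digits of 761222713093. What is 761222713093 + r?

1151539935260

Reverse of 761222713093 is 390317222167.
761222713093 + 390317222167 = 1151539935260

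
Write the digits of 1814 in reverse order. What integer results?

Reversing 1814 gives 4181.

4181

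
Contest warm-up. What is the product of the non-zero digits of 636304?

6×3×6×3×4 = 1296

1296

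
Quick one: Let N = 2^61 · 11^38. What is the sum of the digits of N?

251

2^61 · 11^38 = 8624854384635906656237390182920748550216412458168260493312
Sum of its 58 digits: 251.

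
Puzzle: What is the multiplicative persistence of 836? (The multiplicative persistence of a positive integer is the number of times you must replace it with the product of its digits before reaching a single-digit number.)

836 → 144 → 16 → 6 (3 steps)

3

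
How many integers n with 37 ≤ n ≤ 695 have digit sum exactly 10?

52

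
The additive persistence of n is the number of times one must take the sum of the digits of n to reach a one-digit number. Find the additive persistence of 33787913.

2

33787913 → 41 → 5 (2 steps)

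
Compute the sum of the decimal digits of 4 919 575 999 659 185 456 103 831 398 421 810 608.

182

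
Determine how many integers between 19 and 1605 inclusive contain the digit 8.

The integers in [19, 1605] that contain the digit 8: 28, 38, 48, 58, 68, 78, …, 1589, 1598.
383 qualify.

383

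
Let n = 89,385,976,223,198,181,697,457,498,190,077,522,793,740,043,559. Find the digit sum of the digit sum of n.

13

First digit sum: 238.
2+3+8 = 13.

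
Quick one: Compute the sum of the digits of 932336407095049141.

9+3+2+3+3+6+4+0+7+0+9+5+0+4+9+1+4+1 = 70

70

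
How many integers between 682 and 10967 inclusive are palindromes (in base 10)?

The integers in [682, 10967] that are palindromes (in base 10): 686, 696, 707, 717, 727, 737, …, 10801, 10901.
132 qualify.

132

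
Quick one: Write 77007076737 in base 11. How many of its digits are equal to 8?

77007076737 in base 11 is 2A72753A588.
The digit 8 appears 2 times.

2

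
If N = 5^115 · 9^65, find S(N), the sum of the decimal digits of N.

621

5^115 · 9^65 = 25545453219134229731416393956305634331363914087175008791126642704997856279217425730074356283795611950900028563893329192069359123706817626953125
Sum of its 143 digits: 621.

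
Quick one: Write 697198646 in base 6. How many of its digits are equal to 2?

2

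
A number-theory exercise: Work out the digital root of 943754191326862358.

5

9+4+3+7+5+4+1+9+1+3+2+6+8+6+2+3+5+8 = 86
8+6 = 14
1+4 = 5
(Equivalently, 943754191326862358 mod 9 = 5.)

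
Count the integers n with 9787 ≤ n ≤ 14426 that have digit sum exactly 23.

153

The integers in [9787, 14426] that have digit sum exactly 23: 9806, 9815, 9824, 9833, 9842, 9851, …, 14387, 14396.
153 qualify.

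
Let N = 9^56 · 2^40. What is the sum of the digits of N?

9^56 · 2^40 = 301148257885864077682452875456228623237617424352478853993611657216
Sum of its 66 digits: 306.

306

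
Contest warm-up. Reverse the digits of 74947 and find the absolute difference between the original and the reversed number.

0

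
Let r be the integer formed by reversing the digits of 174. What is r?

471

Reversing 174 gives 471.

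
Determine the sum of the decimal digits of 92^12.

118

92^12 = 367666387654882241806336
Sum of its 24 digits: 118.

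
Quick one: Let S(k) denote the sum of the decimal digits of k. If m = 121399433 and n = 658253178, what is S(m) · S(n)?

S(121399433) = 1+2+1+3+9+9+4+3+3 = 35.
S(658253178) = 6+5+8+2+5+3+1+7+8 = 45.
35 · 45 = 1575.

1575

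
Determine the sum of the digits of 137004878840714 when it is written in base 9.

74

137004878840714 in base 9 is 588075476331368.
Digit sum: 5+8+8+0+7+5+4+7+6+3+3+1+3+6+8 = 74.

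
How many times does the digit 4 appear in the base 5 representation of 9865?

9865 in base 5 is 303430.
The digit 4 appears 1 time.

1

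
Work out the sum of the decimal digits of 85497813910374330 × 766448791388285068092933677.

204

85497813910374330 × 766448791388285068092933677 = 65529696137946912081921698851657274933311410
Sum of its 44 digits: 204.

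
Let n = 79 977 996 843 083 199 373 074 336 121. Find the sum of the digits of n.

7+9+9+7+7+9+9+6+8+4+3+0+8+3+1+9+9+3+7+3+0+7+4+3+3+6+1+2+1 = 148

148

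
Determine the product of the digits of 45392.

4×5×3×9×2 = 1080

1080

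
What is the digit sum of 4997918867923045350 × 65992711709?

4997918867923045350 × 65992711709 = 329826218995817179379883003150
Sum of its 30 digits: 144.

144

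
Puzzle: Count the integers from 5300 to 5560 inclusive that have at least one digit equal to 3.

134

The integers in [5300, 5560] that have at least one digit equal to 3: 5300, 5301, 5302, 5303, 5304, 5305, …, 5543, 5553.
134 qualify.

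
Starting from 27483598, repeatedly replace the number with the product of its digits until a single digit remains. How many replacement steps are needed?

27483598 → 483840 → 0 (2 steps)

2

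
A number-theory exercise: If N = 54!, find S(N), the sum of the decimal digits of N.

261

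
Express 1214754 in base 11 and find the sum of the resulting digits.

34

1214754 in base 11 is 75A732.
Digit sum: 7+5+10+7+3+2 = 34.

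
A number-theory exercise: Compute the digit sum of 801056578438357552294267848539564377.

8+0+1+0+5+6+5+7+8+4+3+8+3+5+7+5+5+2+2+9+4+2+6+7+8+4+8+5+3+9+5+6+4+3+7+7 = 181

181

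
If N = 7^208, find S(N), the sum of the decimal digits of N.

745

7^208 = 60310415843607297556906127501101179202939317973209913173114227506585777059173154453291212672812116786493512836191527244496953596108447510165042656351114841698694541678037884801
Sum of its 176 digits: 745.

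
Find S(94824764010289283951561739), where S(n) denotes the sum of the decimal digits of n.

9+4+8+2+4+7+6+4+0+1+0+2+8+9+2+8+3+9+5+1+5+6+1+7+3+9 = 123

123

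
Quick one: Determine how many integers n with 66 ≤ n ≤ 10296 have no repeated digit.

5254

The integers in [66, 10296] that have no repeated digit: 67, 68, 69, 70, 71, 72, …, 10295, 10296.
5254 qualify.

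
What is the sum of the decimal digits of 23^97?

23^97 = 1223489069315611029324530006292410144816891563557275309162241161274137690354181914371035599841978039305784218967654089821609289268503
Sum of its 133 digits: 563.

563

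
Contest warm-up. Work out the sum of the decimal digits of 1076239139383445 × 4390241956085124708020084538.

1076239139383445 × 4390241956085124708020084538 = 4724950224502146753318222821551094097673410
Sum of its 43 digits: 162.

162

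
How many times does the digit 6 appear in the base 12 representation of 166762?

1

166762 in base 12 is 8060A.
The digit 6 appears 1 time.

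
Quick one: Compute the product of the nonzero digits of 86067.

2016

8×6×6×7 = 2016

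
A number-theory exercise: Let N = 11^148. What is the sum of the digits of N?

745

11^148 = 13369568890712313714243589997764252258340283396049809814312159788068895119991646988016779122587364005079833318390096812530781998894943591406724436370935281
Sum of its 155 digits: 745.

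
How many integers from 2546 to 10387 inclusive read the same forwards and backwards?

The integers in [2546, 10387] that read the same forwards and backwards: 2552, 2662, 2772, 2882, 2992, 3003, …, 10201, 10301.
79 qualify.

79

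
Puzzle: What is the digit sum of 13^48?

208

13^48 = 294632676319010105335586872991323185304149065116720321
Sum of its 54 digits: 208.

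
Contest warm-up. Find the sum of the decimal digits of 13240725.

24

1+3+2+4+0+7+2+5 = 24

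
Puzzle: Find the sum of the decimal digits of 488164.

31

4+8+8+1+6+4 = 31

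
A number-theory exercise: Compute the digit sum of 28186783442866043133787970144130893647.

2+8+1+8+6+7+8+3+4+4+2+8+6+6+0+4+3+1+3+3+7+8+7+9+7+0+1+4+4+1+3+0+8+9+3+6+4+7 = 175

175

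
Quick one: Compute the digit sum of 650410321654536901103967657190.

115

6+5+0+4+1+0+3+2+1+6+5+4+5+3+6+9+0+1+1+0+3+9+6+7+6+5+7+1+9+0 = 115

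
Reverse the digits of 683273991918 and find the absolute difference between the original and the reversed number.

135925380468

Reverse of 683273991918 is 819199372386.
|683273991918 − 819199372386| = 135925380468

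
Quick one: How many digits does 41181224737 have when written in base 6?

41181224737 in base 6 is 30530212322121, which has 14 digits.

14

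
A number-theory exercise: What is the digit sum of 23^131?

23^131 = 24341454095880723262526112555728977056504671778092019822086844070001883535680393509681434163978409275570572730164580647279173784367089293297422518018184432748252822798501059816327
Sum of its 179 digits: 794.

794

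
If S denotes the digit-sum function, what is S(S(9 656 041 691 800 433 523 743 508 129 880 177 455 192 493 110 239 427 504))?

First digit sum: 225.
2+2+5 = 9.

9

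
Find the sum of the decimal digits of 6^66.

225

6^66 = 2280250319867037997421842330085227917956272625811456
Sum of its 52 digits: 225.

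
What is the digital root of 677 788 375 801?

4

6+7+7+7+8+8+3+7+5+8+0+1 = 67
6+7 = 13
1+3 = 4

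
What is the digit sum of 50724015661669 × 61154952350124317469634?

50724015661669 × 61154952350124317469634 = 3102024760796327297748884076325259146
Sum of its 37 digits: 166.

166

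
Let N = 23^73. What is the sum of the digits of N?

23^73 = 2547604628744583547284809128481175587973357256283672041453674699319823195380234452211296692484212183
Sum of its 100 digits: 455.

455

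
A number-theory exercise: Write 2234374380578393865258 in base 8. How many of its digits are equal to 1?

2234374380578393865258 in base 8 is 362200543316471050136052.
The digit 1 appears 3 times.

3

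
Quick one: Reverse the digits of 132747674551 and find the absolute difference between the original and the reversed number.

22729072680

Reverse of 132747674551 is 155476747231.
|132747674551 − 155476747231| = 22729072680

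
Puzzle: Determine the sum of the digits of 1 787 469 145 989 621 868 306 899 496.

163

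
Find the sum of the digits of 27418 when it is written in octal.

27418 in base 8 is 65432.
Digit sum: 6+5+4+3+2 = 20.

20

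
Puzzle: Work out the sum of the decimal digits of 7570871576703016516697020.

7+5+7+0+8+7+1+5+7+6+7+0+3+0+1+6+5+1+6+6+9+7+0+2+0 = 106

106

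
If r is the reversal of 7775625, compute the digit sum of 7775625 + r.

Reversal of 7775625 is 5265777; 7775625 + 5265777 = 13041402.
Digit sum of 13041402: 1+3+0+4+1+4+0+2 = 15.

15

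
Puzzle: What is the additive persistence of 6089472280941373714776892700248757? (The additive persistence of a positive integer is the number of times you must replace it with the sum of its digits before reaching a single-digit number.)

3

6089472280941373714776892700248757 → 164 → 11 → 2 (3 steps)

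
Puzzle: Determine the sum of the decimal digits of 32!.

108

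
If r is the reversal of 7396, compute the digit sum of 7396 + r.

14

Reversal of 7396 is 6937; 7396 + 6937 = 14333.
Digit sum of 14333: 1+4+3+3+3 = 14.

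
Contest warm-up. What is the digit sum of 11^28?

124

11^28 = 144209936106499234037676064081
Sum of its 30 digits: 124.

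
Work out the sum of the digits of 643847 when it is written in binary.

10

643847 in base 2 is 10011101001100000111.
Digit sum: 1+0+0+1+1+1+0+1+0+0+1+1+0+0+0+0+0+1+1+1 = 10.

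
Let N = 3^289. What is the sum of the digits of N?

630

3^289 = 772756406027696636078093489486631531815180023513451746128809350868877244195493441005493777234099032940159779395631842722786797026004932483
Sum of its 138 digits: 630.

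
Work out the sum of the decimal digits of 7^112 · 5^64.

613

7^112 · 5^64 = 24269496088694540691802903443726539644091278085245404629491924884430245904427912014960159356805600473772077663170421146787703037261962890625
Sum of its 140 digits: 613.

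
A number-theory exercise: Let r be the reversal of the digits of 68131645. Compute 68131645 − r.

Reverse of 68131645 is 54613186.
68131645 − 54613186 = 13518459

13518459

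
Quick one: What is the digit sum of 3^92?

3^92 = 78551672112789411833022577315290546060373041
Sum of its 44 digits: 171.

171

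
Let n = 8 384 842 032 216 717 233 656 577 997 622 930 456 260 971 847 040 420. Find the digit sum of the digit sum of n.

10

First digit sum: 226.
2+2+6 = 10.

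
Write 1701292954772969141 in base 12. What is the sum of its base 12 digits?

1701292954772969141 in base 12 is 9250B3B0486086B05.
Digit sum: 9+2+5+0+11+3+11+0+4+8+6+0+8+6+11+0+5 = 89.

89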